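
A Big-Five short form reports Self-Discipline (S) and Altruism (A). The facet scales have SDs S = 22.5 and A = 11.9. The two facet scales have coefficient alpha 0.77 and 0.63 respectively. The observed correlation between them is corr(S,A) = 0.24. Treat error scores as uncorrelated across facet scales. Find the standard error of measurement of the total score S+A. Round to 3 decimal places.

Var(total) = 647.86 + 128.52 = 776.38.
True-score variance = 479.027 + 128.52 = 607.547, so reliability = 0.7825.
Error variance = 776.38 − 607.547 = 168.833; SEM = √168.833 = 12.994.

12.994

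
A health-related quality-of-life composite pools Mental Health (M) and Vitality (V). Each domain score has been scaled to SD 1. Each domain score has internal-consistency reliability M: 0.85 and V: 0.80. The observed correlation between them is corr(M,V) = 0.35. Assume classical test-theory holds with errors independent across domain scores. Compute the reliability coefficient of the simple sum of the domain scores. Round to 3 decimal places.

0.870

Var(M+V) = 2 + 2·[0.35] = 2 + 0.7 = 2.7.
Because errors are independent across components, Cov(Tᵢ,Tⱼ) = Cov(Xᵢ,Xⱼ); the off-diagonal part of the true-score variance is the same as above.
True-score variance = [0.85 + 0.80] + 0.7 = 1.65 + 0.7 = 2.35.
Reliability = 2.35 / 2.7 = 0.870.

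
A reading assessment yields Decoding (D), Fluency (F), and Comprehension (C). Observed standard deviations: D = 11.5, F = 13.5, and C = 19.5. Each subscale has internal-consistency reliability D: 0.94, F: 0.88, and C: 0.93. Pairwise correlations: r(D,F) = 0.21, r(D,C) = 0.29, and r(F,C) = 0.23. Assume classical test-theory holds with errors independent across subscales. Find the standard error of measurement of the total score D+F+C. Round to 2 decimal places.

Var(total) = 694.75 + 316.365 = 1011.12.
True-score variance = 638.327 + 316.365 = 954.692, so reliability = 0.9442.
Error variance = 1011.12 − 954.692 = 56.4225; SEM = √56.4225 = 7.51.

7.51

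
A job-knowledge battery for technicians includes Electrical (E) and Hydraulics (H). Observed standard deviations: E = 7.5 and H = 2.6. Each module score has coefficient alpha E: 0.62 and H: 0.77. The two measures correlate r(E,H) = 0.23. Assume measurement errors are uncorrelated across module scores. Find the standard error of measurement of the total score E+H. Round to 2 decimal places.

4.79

Var(total) = 63.01 + 8.97 = 71.98.
True-score variance = 40.0802 + 8.97 = 49.0502, so reliability = 0.6814.
Error variance = 71.98 − 49.0502 = 22.9298; SEM = √22.9298 = 4.79.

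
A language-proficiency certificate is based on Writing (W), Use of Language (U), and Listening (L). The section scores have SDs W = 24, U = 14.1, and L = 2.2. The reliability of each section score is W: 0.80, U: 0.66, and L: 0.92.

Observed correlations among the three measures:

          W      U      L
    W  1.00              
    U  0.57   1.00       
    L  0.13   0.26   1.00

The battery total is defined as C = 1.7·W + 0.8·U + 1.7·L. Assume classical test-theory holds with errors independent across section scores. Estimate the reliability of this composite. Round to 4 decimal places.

Var(C) = 1.7²·24² + 0.8²·14.1² + 1.7²·2.2² + 2·[1.36·24·14.1·0.57 + 2.89·24·2.2·0.13 + 1.36·14.1·2.2·0.26] = 1805.87 + 586.267 = 2392.13.
Because errors are independent across components, Cov(Tᵢ,Tⱼ) = Cov(Xᵢ,Xⱼ); the off-diagonal part of the true-score variance is the same as above.
True-score variance = [1.7²·24²·0.80 + 0.8²·14.1²·0.66 + 1.7²·2.2²·0.92] + 586.267 = 1428.56 + 586.267 = 2014.82.
Reliability = 2014.82 / 2392.13 = 0.8423.

0.8423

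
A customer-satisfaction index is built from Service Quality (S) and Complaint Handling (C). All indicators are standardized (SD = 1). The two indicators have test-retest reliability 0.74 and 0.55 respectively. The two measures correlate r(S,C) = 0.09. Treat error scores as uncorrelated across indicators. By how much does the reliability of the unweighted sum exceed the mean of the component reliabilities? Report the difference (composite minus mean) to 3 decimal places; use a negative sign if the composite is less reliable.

0.029

Var(sum) = 2 + 0.18 = 2.18; true-score variance = 1.29 + 0.18 = 1.47; composite reliability = 0.6743.
Mean component reliability = 0.6450.
Difference = 0.6743 − 0.6450 = 0.029.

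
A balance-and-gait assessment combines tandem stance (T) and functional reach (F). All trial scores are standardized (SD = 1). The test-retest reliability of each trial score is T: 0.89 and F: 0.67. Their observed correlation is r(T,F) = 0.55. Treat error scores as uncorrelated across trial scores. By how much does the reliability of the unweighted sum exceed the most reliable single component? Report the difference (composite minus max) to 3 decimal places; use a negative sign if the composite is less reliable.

Var(sum) = 2 + 1.1 = 3.1; true-score variance = 1.56 + 1.1 = 2.66; composite reliability = 0.8581.
Max component reliability = 0.8900.
Difference = 0.8581 − 0.8900 = -0.032.

-0.032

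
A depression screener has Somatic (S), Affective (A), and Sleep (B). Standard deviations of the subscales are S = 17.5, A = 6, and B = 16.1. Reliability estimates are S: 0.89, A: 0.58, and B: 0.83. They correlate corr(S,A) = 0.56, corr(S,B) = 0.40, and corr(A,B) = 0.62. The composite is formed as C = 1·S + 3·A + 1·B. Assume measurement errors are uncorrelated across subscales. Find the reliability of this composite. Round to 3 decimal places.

0.883

Var(C) = 17.5² + 3²·6² + 16.1² + 2·[3·17.5·6·0.56 + 17.5·16.1·0.40 + 3·6·16.1·0.62] = 889.46 + 937.552 = 1827.01.
Because errors are independent across components, Cov(Tᵢ,Tⱼ) = Cov(Xᵢ,Xⱼ); the off-diagonal part of the true-score variance is the same as above.
True-score variance = [17.5²·0.89 + 3²·6²·0.58 + 16.1²·0.83] + 937.552 = 675.627 + 937.552 = 1613.18.
Reliability = 1613.18 / 1827.01 = 0.883.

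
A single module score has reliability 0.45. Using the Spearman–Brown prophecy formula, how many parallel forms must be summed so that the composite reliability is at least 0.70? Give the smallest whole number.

k ≥ ρ*(1−ρ₁)/(ρ₁(1−ρ*)) = 0.70·0.55 / (0.45·0.30) = 2.852.
Smallest integer k = 3.

3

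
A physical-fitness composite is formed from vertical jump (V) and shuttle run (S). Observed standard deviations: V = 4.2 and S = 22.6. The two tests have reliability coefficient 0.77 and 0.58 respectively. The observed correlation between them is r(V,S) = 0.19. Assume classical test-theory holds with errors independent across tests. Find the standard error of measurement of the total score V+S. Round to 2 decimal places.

Var(total) = 528.4 + 36.0696 = 564.47.
True-score variance = 309.824 + 36.0696 = 345.893, so reliability = 0.6128.
Error variance = 564.47 − 345.893 = 218.576; SEM = √218.576 = 14.78.

14.78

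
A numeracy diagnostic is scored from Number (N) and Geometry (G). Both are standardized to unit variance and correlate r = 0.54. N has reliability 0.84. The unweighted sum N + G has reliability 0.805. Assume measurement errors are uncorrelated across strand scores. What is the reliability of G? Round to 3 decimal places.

Var(N+G) = 2 + 2·0.54 = 3.080.
True-score variance = ρ_N + ρ_G + 2·0.54, so 0.805 = (0.84 + ρ_G + 1.08) / 3.080.
ρ_G = 0.805·3.080 − 0.84 − 1.08 = 0.559.

0.559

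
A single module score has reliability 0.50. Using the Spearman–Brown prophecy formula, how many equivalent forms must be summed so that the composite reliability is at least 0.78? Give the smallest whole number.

k ≥ ρ*(1−ρ₁)/(ρ₁(1−ρ*)) = 0.78·0.50 / (0.50·0.22) = 3.545.
Smallest integer k = 4.

4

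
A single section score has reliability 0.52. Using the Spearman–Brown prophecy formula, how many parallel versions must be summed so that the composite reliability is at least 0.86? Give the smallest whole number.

6

k ≥ ρ*(1−ρ₁)/(ρ₁(1−ρ*)) = 0.86·0.48 / (0.52·0.14) = 5.670.
Smallest integer k = 6.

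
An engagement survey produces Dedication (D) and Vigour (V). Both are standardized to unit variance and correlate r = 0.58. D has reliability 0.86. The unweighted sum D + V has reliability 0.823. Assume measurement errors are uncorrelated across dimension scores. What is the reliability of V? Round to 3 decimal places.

0.581

Var(D+V) = 2 + 2·0.58 = 3.160.
True-score variance = ρ_D + ρ_V + 2·0.58, so 0.823 = (0.86 + ρ_V + 1.16) / 3.160.
ρ_V = 0.823·3.160 − 0.86 − 1.16 = 0.581.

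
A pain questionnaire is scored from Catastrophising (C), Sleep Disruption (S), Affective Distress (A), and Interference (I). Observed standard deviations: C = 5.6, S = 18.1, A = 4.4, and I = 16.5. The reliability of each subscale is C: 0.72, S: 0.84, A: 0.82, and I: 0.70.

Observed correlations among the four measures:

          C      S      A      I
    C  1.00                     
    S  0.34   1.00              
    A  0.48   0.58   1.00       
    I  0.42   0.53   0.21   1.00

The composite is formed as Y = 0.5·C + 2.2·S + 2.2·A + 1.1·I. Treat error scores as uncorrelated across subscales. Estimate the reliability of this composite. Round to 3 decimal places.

0.892

Var(Y) = 0.5²·5.6² + 2.2²·18.1² + 2.2²·4.4² + 1.1²·16.5² + 2·[1.1·5.6·18.1·0.34 + 1.1·5.6·4.4·0.48 + 0.55·5.6·16.5·0.42 + 4.84·18.1·4.4·0.58 + 2.42·18.1·16.5·0.53 + 2.42·4.4·16.5·0.21] = 2016.6 + 1431.54 = 3448.14.
Under uncorrelated errors the observed covariances equal the true-score covariances, so only the own-variance terms attenuate.
True-score variance = [0.5²·5.6²·0.72 + 2.2²·18.1²·0.84 + 2.2²·4.4²·0.82 + 1.1²·16.5²·0.70] + 1431.54 = 1645.01 + 1431.54 = 3076.55.
Reliability = 3076.55 / 3448.14 = 0.892.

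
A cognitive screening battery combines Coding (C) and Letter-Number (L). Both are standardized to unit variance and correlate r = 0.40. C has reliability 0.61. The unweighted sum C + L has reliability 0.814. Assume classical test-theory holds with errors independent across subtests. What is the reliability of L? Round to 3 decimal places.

0.869

Var(C+L) = 2 + 2·0.40 = 2.800.
True-score variance = ρ_C + ρ_L + 2·0.40, so 0.814 = (0.61 + ρ_L + 0.80) / 2.800.
ρ_L = 0.814·2.800 − 0.61 − 0.80 = 0.869.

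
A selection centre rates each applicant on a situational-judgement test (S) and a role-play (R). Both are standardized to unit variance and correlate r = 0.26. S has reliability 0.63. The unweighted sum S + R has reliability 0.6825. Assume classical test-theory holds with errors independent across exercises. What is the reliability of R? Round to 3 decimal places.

Var(S+R) = 2 + 2·0.26 = 2.520.
True-score variance = ρ_S + ρ_R + 2·0.26, so 0.6825 = (0.63 + ρ_R + 0.52) / 2.520.
ρ_R = 0.6825·2.520 − 0.63 − 0.52 = 0.570.

0.570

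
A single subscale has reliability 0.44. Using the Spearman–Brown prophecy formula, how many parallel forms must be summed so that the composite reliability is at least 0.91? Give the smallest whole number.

k ≥ ρ*(1−ρ₁)/(ρ₁(1−ρ*)) = 0.91·0.56 / (0.44·0.09) = 12.869.
Smallest integer k = 13.

13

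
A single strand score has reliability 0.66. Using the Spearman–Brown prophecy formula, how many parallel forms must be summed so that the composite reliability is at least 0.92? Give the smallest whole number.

6

k ≥ ρ*(1−ρ₁)/(ρ₁(1−ρ*)) = 0.92·0.34 / (0.66·0.08) = 5.924.
Smallest integer k = 6.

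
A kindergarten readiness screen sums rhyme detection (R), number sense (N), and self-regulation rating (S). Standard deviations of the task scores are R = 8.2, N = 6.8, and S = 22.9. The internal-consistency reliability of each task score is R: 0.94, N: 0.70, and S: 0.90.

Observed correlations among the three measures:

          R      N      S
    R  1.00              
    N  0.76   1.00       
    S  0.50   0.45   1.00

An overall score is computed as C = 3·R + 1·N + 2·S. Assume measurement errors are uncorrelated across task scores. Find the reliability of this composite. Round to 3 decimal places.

0.941

Var(C) = 3²·8.2² + 6.8² + 2²·22.9² + 2·[3·8.2·6.8·0.76 + 6·8.2·22.9·0.50 + 2·6.8·22.9·0.45] = 2749.04 + 1661.24 = 4410.28.
With uncorrelated errors the cross-covariances are all true-score covariance, so they carry over unchanged; only the diagonal terms shrink to ρᵢσᵢ².
True-score variance = [3²·8.2²·0.94 + 6.8²·0.70 + 2²·22.9²·0.90] + 1661.24 = 2489.09 + 1661.24 = 4150.34.
Reliability = 4150.34 / 4410.28 = 0.941.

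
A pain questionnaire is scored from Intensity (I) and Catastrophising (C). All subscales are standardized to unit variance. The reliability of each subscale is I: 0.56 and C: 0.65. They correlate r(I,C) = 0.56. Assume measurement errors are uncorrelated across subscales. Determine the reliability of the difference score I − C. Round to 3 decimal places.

Var(I−C) = 1 + 1 − 2·0.56 = 2 − 1.12 = 0.88.
With uncorrelated errors the cross-covariances are all true-score covariance, so they carry over unchanged; only the diagonal terms shrink to ρᵢσᵢ².
True-score variance = [0.56 + 0.65] − 1.12 = 1.21 − 1.12 = 0.09.
Reliability = 0.09 / 0.88 = 0.102.

0.102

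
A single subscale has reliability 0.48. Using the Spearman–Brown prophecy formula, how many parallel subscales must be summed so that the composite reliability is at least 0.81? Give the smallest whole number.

5

k ≥ ρ*(1−ρ₁)/(ρ₁(1−ρ*)) = 0.81·0.52 / (0.48·0.19) = 4.618.
Smallest integer k = 5.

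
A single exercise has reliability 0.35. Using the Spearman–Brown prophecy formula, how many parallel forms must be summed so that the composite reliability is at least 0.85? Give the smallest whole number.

11

k ≥ ρ*(1−ρ₁)/(ρ₁(1−ρ*)) = 0.85·0.65 / (0.35·0.15) = 10.524.
Smallest integer k = 11.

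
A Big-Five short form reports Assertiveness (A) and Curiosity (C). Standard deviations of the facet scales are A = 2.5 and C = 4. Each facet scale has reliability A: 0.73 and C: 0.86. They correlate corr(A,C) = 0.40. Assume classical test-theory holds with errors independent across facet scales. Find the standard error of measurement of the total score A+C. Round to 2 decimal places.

1.98

Var(total) = 22.25 + 8 = 30.25.
True-score variance = 18.3225 + 8 = 26.3225, so reliability = 0.8702.
Error variance = 30.25 − 26.3225 = 3.9275; SEM = √3.9275 = 1.98.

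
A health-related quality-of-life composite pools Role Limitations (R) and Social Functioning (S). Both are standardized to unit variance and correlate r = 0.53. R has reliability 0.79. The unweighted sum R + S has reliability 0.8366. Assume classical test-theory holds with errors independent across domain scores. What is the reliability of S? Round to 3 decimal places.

0.710

Var(R+S) = 2 + 2·0.53 = 3.060.
True-score variance = ρ_R + ρ_S + 2·0.53, so 0.8366 = (0.79 + ρ_S + 1.06) / 3.060.
ρ_S = 0.8366·3.060 − 0.79 − 1.06 = 0.710.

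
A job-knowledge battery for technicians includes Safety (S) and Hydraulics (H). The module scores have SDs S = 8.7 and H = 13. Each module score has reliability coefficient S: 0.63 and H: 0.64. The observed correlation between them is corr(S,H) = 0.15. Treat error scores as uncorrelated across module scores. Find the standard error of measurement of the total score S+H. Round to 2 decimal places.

9.43

Var(total) = 244.69 + 33.93 = 278.62.
True-score variance = 155.845 + 33.93 = 189.775, so reliability = 0.6811.
Error variance = 278.62 − 189.775 = 88.8453; SEM = √88.8453 = 9.43.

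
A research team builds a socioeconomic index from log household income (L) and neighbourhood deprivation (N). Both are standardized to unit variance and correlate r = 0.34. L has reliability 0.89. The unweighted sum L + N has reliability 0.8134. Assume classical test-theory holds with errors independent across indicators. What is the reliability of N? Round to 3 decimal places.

0.610

Var(L+N) = 2 + 2·0.34 = 2.680.
True-score variance = ρ_L + ρ_N + 2·0.34, so 0.8134 = (0.89 + ρ_N + 0.68) / 2.680.
ρ_N = 0.8134·2.680 − 0.89 − 0.68 = 0.610.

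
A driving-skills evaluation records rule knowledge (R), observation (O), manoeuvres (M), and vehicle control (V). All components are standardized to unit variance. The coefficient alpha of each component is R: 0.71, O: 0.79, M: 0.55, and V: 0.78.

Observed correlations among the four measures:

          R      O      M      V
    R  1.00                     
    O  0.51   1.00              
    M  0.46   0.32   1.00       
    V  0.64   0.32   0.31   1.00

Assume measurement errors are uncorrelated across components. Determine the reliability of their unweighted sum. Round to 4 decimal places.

Var(R+O+M+V) = 4 + 2·[0.51 + 0.46 + 0.64 + 0.32 + 0.32 + 0.31] = 4 + 5.12 = 9.12.
Because errors are independent across components, Cov(Tᵢ,Tⱼ) = Cov(Xᵢ,Xⱼ); the off-diagonal part of the true-score variance is the same as above.
True-score variance = [0.71 + 0.79 + 0.55 + 0.78] + 5.12 = 2.83 + 5.12 = 7.95.
Reliability = 7.95 / 9.12 = 0.8717.

0.8717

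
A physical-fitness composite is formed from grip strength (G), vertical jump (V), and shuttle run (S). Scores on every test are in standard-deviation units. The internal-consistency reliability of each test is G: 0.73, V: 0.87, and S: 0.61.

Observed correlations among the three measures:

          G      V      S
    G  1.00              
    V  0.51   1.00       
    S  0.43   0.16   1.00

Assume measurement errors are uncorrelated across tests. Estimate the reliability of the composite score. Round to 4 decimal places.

Var(G+V+S) = 3 + 2·[0.51 + 0.43 + 0.16] = 3 + 2.2 = 5.2.
With uncorrelated errors the cross-covariances are all true-score covariance, so they carry over unchanged; only the diagonal terms shrink to ρᵢσᵢ².
True-score variance = [0.73 + 0.87 + 0.61] + 2.2 = 2.21 + 2.2 = 4.41.
Reliability = 4.41 / 5.2 = 0.8481.

0.8481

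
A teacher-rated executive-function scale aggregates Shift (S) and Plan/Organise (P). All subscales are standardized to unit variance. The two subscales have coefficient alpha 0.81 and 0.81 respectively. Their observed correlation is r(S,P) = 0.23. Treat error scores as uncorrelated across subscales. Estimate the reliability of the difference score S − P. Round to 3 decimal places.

Var(S−P) = 1 + 1 − 2·0.23 = 2 − 0.46 = 1.54.
With uncorrelated errors the cross-covariances are all true-score covariance, so they carry over unchanged; only the diagonal terms shrink to ρᵢσᵢ².
True-score variance = [0.81 + 0.81] − 0.46 = 1.62 − 0.46 = 1.16.
Reliability = 1.16 / 1.54 = 0.753.

0.753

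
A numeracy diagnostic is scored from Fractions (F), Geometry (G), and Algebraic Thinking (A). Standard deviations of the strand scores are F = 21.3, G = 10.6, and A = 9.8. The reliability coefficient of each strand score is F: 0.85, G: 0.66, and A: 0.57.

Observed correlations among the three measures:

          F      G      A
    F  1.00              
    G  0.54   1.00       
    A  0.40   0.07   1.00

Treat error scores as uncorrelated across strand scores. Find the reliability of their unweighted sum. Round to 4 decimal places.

Var(F+G+A) = 21.3² + 10.6² + 9.8² + 2·[21.3·10.6·0.54 + 21.3·9.8·0.40 + 10.6·9.8·0.07] = 662.09 + 425.378 = 1087.47.
Because errors are independent across components, Cov(Tᵢ,Tⱼ) = Cov(Xᵢ,Xⱼ); the off-diagonal part of the true-score variance is the same as above.
True-score variance = [21.3²·0.85 + 10.6²·0.66 + 9.8²·0.57] + 425.378 = 514.537 + 425.378 = 939.915.
Reliability = 939.915 / 1087.47 = 0.8643.

0.8643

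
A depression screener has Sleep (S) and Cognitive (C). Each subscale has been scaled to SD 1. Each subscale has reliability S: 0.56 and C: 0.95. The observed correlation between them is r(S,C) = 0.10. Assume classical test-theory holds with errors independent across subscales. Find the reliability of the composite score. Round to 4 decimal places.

Var(S+C) = 2 + 2·[0.10] = 2 + 0.2 = 2.2.
With uncorrelated errors the cross-covariances are all true-score covariance, so they carry over unchanged; only the diagonal terms shrink to ρᵢσᵢ².
True-score variance = [0.56 + 0.95] + 0.2 = 1.51 + 0.2 = 1.71.
Reliability = 1.71 / 2.2 = 0.7773.

0.7773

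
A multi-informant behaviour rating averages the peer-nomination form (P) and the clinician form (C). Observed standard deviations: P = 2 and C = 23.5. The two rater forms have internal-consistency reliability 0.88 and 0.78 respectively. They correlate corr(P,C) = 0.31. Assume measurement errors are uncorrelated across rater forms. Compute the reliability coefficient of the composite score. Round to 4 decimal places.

Var(P+C) = 2² + 23.5² + 2·[2·23.5·0.31] = 556.25 + 29.14 = 585.39.
Because errors are independent across components, Cov(Tᵢ,Tⱼ) = Cov(Xᵢ,Xⱼ); the off-diagonal part of the true-score variance is the same as above.
True-score variance = [2²·0.88 + 23.5²·0.78] + 29.14 = 434.275 + 29.14 = 463.415.
Reliability = 463.415 / 585.39 = 0.7916.

0.7916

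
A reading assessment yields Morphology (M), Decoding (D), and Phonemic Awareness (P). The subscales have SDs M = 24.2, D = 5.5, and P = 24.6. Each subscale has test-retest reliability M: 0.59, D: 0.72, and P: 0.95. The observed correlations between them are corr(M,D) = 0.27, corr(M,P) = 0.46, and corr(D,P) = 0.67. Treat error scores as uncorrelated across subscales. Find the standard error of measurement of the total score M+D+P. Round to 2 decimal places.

16.70

Var(total) = 1221.05 + 800.87 = 2021.92.
True-score variance = 942.21 + 800.87 = 1743.08, so reliability = 0.8621.
Error variance = 2021.92 − 1743.08 = 278.84; SEM = √278.84 = 16.70.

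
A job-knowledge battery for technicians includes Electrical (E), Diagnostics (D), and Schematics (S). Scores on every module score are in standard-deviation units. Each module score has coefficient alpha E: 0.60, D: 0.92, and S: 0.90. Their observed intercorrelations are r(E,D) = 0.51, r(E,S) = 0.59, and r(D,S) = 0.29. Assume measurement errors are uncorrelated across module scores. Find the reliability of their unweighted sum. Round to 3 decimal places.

Var(E+D+S) = 3 + 2·[0.51 + 0.59 + 0.29] = 3 + 2.78 = 5.78.
With uncorrelated errors the cross-covariances are all true-score covariance, so they carry over unchanged; only the diagonal terms shrink to ρᵢσᵢ².
True-score variance = [0.60 + 0.92 + 0.90] + 2.78 = 2.42 + 2.78 = 5.2.
Reliability = 5.2 / 5.78 = 0.900.

0.900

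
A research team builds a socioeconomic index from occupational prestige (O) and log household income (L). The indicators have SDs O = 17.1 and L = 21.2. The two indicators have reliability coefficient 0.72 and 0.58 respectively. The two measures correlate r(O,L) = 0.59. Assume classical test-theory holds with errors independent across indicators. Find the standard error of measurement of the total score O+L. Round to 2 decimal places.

16.45

Var(total) = 741.85 + 427.774 = 1169.62.
True-score variance = 471.21 + 427.774 = 898.984, so reliability = 0.7686.
Error variance = 1169.62 − 898.984 = 270.64; SEM = √270.64 = 16.45.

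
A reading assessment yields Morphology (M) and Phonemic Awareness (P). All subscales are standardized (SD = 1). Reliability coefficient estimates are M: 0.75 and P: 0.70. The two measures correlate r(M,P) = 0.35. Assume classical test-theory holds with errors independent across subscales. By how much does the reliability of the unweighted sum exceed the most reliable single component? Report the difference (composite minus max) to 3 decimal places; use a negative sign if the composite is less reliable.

Var(sum) = 2 + 0.7 = 2.7; true-score variance = 1.45 + 0.7 = 2.15; composite reliability = 0.7963.
Max component reliability = 0.7500.
Difference = 0.7963 − 0.7500 = 0.046.

0.046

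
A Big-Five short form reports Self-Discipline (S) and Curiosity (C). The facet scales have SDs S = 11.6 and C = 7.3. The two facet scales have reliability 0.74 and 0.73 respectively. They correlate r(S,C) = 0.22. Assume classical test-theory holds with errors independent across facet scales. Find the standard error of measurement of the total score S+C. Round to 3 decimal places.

Var(total) = 187.85 + 37.2592 = 225.109.
True-score variance = 138.476 + 37.2592 = 175.735, so reliability = 0.7807.
Error variance = 225.109 − 175.735 = 49.3739; SEM = √49.3739 = 7.027.

7.027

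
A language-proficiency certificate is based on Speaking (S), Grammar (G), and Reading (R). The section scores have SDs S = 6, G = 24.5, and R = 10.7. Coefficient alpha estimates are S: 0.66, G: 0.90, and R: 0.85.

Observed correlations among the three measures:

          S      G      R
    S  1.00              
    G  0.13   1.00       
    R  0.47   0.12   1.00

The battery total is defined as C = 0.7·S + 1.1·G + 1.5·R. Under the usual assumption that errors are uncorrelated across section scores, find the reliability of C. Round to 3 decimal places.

Var(C) = 0.7²·6² + 1.1²·24.5² + 1.5²·10.7² + 2·[0.77·6·24.5·0.13 + 1.05·6·10.7·0.47 + 1.65·24.5·10.7·0.12] = 1001.55 + 196.606 = 1198.15.
Because errors are independent across components, Cov(Tᵢ,Tⱼ) = Cov(Xᵢ,Xⱼ); the off-diagonal part of the true-score variance is the same as above.
True-score variance = [0.7²·6²·0.66 + 1.1²·24.5²·0.90 + 1.5²·10.7²·0.85] + 196.606 = 884.277 + 196.606 = 1080.88.
Reliability = 1080.88 / 1198.15 = 0.902.

0.902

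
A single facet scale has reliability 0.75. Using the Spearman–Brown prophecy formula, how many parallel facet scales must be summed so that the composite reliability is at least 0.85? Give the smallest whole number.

2

k ≥ ρ*(1−ρ₁)/(ρ₁(1−ρ*)) = 0.85·0.25 / (0.75·0.15) = 1.889.
Smallest integer k = 2.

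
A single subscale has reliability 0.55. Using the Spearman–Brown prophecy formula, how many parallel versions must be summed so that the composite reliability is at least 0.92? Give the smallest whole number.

10

k ≥ ρ*(1−ρ₁)/(ρ₁(1−ρ*)) = 0.92·0.45 / (0.55·0.08) = 9.409.
Smallest integer k = 10.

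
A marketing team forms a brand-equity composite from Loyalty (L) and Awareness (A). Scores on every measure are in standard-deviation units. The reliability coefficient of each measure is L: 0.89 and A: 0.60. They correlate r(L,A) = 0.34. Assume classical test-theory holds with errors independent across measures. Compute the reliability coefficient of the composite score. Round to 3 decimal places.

Var(L+A) = 2 + 2·[0.34] = 2 + 0.68 = 2.68.
Under uncorrelated errors the observed covariances equal the true-score covariances, so only the own-variance terms attenuate.
True-score variance = [0.89 + 0.60] + 0.68 = 1.49 + 0.68 = 2.17.
Reliability = 2.17 / 2.68 = 0.810.

0.810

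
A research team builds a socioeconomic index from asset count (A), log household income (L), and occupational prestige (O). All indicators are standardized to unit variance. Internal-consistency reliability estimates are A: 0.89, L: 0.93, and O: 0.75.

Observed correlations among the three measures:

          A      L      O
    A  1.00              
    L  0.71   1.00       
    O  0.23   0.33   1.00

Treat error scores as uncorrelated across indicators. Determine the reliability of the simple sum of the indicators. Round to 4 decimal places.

0.9224

Var(A+L+O) = 3 + 2·[0.71 + 0.23 + 0.33] = 3 + 2.54 = 5.54.
With uncorrelated errors the cross-covariances are all true-score covariance, so they carry over unchanged; only the diagonal terms shrink to ρᵢσᵢ².
True-score variance = [0.89 + 0.93 + 0.75] + 2.54 = 2.57 + 2.54 = 5.11.
Reliability = 5.11 / 5.54 = 0.9224.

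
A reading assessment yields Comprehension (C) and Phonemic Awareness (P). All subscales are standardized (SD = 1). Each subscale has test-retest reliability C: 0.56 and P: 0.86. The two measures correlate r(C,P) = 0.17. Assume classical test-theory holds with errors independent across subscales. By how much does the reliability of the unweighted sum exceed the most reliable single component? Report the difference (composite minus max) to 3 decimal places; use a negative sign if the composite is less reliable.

Var(sum) = 2 + 0.34 = 2.34; true-score variance = 1.42 + 0.34 = 1.76; composite reliability = 0.7521.
Max component reliability = 0.8600.
Difference = 0.7521 − 0.8600 = -0.108.

-0.108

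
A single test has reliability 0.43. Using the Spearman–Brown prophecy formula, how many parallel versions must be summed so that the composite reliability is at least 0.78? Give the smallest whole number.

5

k ≥ ρ*(1−ρ₁)/(ρ₁(1−ρ*)) = 0.78·0.57 / (0.43·0.22) = 4.700.
Smallest integer k = 5.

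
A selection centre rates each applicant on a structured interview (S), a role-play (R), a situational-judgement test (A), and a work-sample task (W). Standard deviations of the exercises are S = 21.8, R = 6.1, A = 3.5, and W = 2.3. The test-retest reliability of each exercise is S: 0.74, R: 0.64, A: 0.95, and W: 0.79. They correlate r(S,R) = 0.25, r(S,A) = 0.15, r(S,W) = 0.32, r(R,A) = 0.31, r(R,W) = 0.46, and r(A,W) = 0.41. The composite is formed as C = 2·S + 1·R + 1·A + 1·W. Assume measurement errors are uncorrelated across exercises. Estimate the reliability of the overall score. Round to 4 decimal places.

0.7717

Var(C) = 2²·21.8² + 6.1² + 3.5² + 2.3² + 2·[2·21.8·6.1·0.25 + 2·21.8·3.5·0.15 + 2·21.8·2.3·0.32 + 6.1·3.5·0.31 + 6.1·2.3·0.46 + 3.5·2.3·0.41] = 1955.71 + 275.685 = 2231.39.
With uncorrelated errors the cross-covariances are all true-score covariance, so they carry over unchanged; only the diagonal terms shrink to ρᵢσᵢ².
True-score variance = [2²·21.8²·0.74 + 6.1²·0.64 + 3.5²·0.95 + 2.3²·0.79] + 275.685 = 1446.34 + 275.685 = 1722.03.
Reliability = 1722.03 / 2231.39 = 0.7717.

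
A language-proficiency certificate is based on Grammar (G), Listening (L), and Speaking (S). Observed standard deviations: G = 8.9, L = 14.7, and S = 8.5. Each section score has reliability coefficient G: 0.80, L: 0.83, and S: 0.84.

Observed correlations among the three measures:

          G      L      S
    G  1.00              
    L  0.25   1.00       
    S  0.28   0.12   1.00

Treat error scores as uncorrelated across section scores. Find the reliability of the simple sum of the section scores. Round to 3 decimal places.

0.873

Var(G+L+S) = 8.9² + 14.7² + 8.5² + 2·[8.9·14.7·0.25 + 8.9·8.5·0.28 + 14.7·8.5·0.12] = 367.55 + 137.767 = 505.317.
With uncorrelated errors the cross-covariances are all true-score covariance, so they carry over unchanged; only the diagonal terms shrink to ρᵢσᵢ².
True-score variance = [8.9²·0.80 + 14.7²·0.83 + 8.5²·0.84] + 137.767 = 303.413 + 137.767 = 441.18.
Reliability = 441.18 / 505.317 = 0.873.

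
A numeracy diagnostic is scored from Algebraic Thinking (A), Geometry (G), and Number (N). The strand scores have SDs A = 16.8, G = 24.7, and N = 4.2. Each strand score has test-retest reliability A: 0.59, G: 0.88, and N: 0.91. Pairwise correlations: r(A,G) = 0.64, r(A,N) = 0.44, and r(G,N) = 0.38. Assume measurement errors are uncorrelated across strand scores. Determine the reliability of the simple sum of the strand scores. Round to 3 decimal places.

Var(A+G+N) = 16.8² + 24.7² + 4.2² + 2·[16.8·24.7·0.64 + 16.8·4.2·0.44 + 24.7·4.2·0.38] = 909.97 + 672.084 = 1582.05.
Under uncorrelated errors the observed covariances equal the true-score covariances, so only the own-variance terms attenuate.
True-score variance = [16.8²·0.59 + 24.7²·0.88 + 4.2²·0.91] + 672.084 = 719.453 + 672.084 = 1391.54.
Reliability = 1391.54 / 1582.05 = 0.880.

0.880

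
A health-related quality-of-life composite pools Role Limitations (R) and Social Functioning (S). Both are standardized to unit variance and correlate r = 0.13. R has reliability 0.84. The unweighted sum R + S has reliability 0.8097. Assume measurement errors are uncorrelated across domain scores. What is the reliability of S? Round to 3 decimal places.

Var(R+S) = 2 + 2·0.13 = 2.260.
True-score variance = ρ_R + ρ_S + 2·0.13, so 0.8097 = (0.84 + ρ_S + 0.26) / 2.260.
ρ_S = 0.8097·2.260 − 0.84 − 0.26 = 0.730.

0.730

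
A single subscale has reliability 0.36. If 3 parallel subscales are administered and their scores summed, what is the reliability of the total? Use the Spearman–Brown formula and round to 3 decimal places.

0.628

ρ_k = kρ / (1 + (k−1)ρ) = 3·0.36 / (1 + 2·0.36) = 1.080 / 1.720 = 0.628.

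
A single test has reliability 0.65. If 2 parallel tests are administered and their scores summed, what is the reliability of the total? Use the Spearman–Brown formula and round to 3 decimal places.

ρ_k = kρ / (1 + (k−1)ρ) = 2·0.65 / (1 + 1·0.65) = 1.300 / 1.650 = 0.788.

0.788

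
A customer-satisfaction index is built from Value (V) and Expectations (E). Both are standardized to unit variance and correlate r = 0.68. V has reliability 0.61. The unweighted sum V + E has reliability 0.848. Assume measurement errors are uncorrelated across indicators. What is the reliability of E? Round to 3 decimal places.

Var(V+E) = 2 + 2·0.68 = 3.360.
True-score variance = ρ_V + ρ_E + 2·0.68, so 0.848 = (0.61 + ρ_E + 1.36) / 3.360.
ρ_E = 0.848·3.360 − 0.61 − 1.36 = 0.879.

0.879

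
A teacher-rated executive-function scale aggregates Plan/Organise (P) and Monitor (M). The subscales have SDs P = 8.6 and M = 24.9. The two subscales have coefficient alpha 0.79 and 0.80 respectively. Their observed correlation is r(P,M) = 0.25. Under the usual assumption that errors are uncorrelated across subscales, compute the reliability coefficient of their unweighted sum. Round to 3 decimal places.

Var(P+M) = 8.6² + 24.9² + 2·[8.6·24.9·0.25] = 693.97 + 107.07 = 801.04.
Under uncorrelated errors the observed covariances equal the true-score covariances, so only the own-variance terms attenuate.
True-score variance = [8.6²·0.79 + 24.9²·0.80] + 107.07 = 554.436 + 107.07 = 661.506.
Reliability = 661.506 / 801.04 = 0.826.

0.826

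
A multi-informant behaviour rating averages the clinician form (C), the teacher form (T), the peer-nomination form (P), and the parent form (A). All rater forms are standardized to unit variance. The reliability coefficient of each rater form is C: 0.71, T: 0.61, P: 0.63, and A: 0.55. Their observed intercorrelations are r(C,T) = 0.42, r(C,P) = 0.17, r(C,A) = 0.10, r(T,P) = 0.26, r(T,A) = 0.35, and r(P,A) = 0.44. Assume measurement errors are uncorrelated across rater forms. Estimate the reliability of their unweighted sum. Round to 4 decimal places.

0.7995

Var(C+T+P+A) = 4 + 2·[0.42 + 0.17 + 0.10 + 0.26 + 0.35 + 0.44] = 4 + 3.48 = 7.48.
Because errors are independent across components, Cov(Tᵢ,Tⱼ) = Cov(Xᵢ,Xⱼ); the off-diagonal part of the true-score variance is the same as above.
True-score variance = [0.71 + 0.61 + 0.63 + 0.55] + 3.48 = 2.5 + 3.48 = 5.98.
Reliability = 5.98 / 7.48 = 0.7995.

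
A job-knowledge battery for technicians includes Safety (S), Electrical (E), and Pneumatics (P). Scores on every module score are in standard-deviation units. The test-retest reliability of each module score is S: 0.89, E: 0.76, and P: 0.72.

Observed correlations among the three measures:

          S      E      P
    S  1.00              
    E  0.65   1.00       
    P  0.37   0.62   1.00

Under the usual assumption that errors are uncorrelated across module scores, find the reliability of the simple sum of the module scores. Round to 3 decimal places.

Var(S+E+P) = 3 + 2·[0.65 + 0.37 + 0.62] = 3 + 3.28 = 6.28.
With uncorrelated errors the cross-covariances are all true-score covariance, so they carry over unchanged; only the diagonal terms shrink to ρᵢσᵢ².
True-score variance = [0.89 + 0.76 + 0.72] + 3.28 = 2.37 + 3.28 = 5.65.
Reliability = 5.65 / 6.28 = 0.900.

0.900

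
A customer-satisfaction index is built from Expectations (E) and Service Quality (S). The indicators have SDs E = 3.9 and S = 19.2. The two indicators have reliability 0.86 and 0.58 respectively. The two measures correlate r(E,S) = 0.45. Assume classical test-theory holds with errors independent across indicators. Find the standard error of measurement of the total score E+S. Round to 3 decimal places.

12.528

Var(total) = 383.85 + 67.392 = 451.242.
True-score variance = 226.892 + 67.392 = 294.284, so reliability = 0.6522.
Error variance = 451.242 − 294.284 = 156.958; SEM = √156.958 = 12.528.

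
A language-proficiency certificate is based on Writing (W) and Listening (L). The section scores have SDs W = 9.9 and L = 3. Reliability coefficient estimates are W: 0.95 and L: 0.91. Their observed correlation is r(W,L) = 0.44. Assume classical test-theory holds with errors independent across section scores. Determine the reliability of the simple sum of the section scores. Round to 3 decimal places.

Var(W+L) = 9.9² + 3² + 2·[9.9·3·0.44] = 107.01 + 26.136 = 133.146.
Under uncorrelated errors the observed covariances equal the true-score covariances, so only the own-variance terms attenuate.
True-score variance = [9.9²·0.95 + 3²·0.91] + 26.136 = 101.299 + 26.136 = 127.435.
Reliability = 127.435 / 133.146 = 0.957.

0.957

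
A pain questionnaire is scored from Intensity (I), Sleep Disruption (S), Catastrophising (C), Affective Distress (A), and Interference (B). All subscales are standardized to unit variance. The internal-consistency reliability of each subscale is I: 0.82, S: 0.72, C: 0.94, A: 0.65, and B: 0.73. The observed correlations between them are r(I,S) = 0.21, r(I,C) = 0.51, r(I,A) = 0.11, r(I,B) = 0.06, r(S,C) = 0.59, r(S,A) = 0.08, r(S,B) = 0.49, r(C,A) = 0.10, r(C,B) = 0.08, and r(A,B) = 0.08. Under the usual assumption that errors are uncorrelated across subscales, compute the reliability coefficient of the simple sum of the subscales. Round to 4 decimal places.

Var(I+S+C+A+B) = 5 + 2·[0.21 + 0.51 + 0.11 + 0.06 + 0.59 + 0.08 + 0.49 + 0.10 + 0.08 + 0.08] = 5 + 4.62 = 9.62.
Because errors are independent across components, Cov(Tᵢ,Tⱼ) = Cov(Xᵢ,Xⱼ); the off-diagonal part of the true-score variance is the same as above.
True-score variance = [0.82 + 0.72 + 0.94 + 0.65 + 0.73] + 4.62 = 3.86 + 4.62 = 8.48.
Reliability = 8.48 / 9.62 = 0.8815.

0.8815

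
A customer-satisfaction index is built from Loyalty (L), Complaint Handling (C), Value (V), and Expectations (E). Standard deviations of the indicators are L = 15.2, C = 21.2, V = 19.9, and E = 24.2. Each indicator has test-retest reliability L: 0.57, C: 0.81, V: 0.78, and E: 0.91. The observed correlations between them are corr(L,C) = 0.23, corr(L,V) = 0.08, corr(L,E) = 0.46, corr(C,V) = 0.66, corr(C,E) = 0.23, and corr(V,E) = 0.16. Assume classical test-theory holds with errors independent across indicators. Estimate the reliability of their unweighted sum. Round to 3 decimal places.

Var(L+C+V+E) = 15.2² + 21.2² + 19.9² + 24.2² + 2·[15.2·21.2·0.23 + 15.2·19.9·0.08 + 15.2·24.2·0.46 + 21.2·19.9·0.66 + 21.2·24.2·0.23 + 19.9·24.2·0.16] = 1662.13 + 1482.03 = 3144.16.
Because errors are independent across components, Cov(Tᵢ,Tⱼ) = Cov(Xᵢ,Xⱼ); the off-diagonal part of the true-score variance is the same as above.
True-score variance = [15.2²·0.57 + 21.2²·0.81 + 19.9²·0.78 + 24.2²·0.91] + 1482.03 = 1337.56 + 1482.03 = 2819.59.
Reliability = 2819.59 / 3144.16 = 0.897.

0.897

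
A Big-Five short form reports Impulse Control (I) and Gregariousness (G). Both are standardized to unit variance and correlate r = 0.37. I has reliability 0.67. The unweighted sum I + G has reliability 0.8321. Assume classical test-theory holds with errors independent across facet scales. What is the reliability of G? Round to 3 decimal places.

0.870

Var(I+G) = 2 + 2·0.37 = 2.740.
True-score variance = ρ_I + ρ_G + 2·0.37, so 0.8321 = (0.67 + ρ_G + 0.74) / 2.740.
ρ_G = 0.8321·2.740 − 0.67 − 0.74 = 0.870.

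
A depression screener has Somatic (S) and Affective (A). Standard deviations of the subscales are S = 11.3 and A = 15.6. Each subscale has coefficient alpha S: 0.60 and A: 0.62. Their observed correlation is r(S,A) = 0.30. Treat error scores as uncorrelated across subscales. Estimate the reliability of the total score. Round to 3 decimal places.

Var(S+A) = 11.3² + 15.6² + 2·[11.3·15.6·0.30] = 371.05 + 105.768 = 476.818.
Because errors are independent across components, Cov(Tᵢ,Tⱼ) = Cov(Xᵢ,Xⱼ); the off-diagonal part of the true-score variance is the same as above.
True-score variance = [11.3²·0.60 + 15.6²·0.62] + 105.768 = 227.497 + 105.768 = 333.265.
Reliability = 333.265 / 476.818 = 0.699.

0.699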